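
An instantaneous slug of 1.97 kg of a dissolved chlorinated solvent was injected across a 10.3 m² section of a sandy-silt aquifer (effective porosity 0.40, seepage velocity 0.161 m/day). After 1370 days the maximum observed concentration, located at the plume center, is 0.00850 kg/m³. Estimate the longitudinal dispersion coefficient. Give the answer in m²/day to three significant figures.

At the plume center C_max = M/(n_e·A·√(4πDt)), so D = M²/(4πt·(n_e·A·C_max)²).
n_e·A·C_max = 0.40 × 10.3 × 0.00850 = 0.03502 kg/m.
D = 1.97²/(4π × 1370 × 0.03502²) = 0.184 m²/day.

0.184 m²/day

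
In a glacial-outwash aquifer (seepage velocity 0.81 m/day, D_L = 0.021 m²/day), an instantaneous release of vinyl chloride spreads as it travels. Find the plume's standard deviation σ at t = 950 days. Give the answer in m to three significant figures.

Dispersive spreading gives a Gaussian with σ² = 2Dt; advection only shifts the center.
σ = √(2 × 0.021 × 950) = 6.32 m.

6.32 m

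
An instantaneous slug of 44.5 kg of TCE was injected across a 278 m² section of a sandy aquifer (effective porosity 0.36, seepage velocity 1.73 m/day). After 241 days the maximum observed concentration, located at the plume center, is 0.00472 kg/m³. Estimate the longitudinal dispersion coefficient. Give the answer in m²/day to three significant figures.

At the plume center C_max = M/(n_e·A·√(4πDt)), so D = M²/(4πt·(n_e·A·C_max)²).
n_e·A·C_max = 0.36 × 278 × 0.00472 = 0.4724 kg/m.
D = 44.5²/(4π × 241 × 0.4724²) = 2.93 m²/day.

2.93 m²/day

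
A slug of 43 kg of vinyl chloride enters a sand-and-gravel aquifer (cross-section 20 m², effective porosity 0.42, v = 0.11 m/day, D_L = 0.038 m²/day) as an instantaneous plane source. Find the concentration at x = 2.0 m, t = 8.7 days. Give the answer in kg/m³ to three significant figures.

1.10 kg/m³

For an instantaneous plane source, C(x,t) = M/(n_e·A·√(4πDt)) · exp(−(x−vt)²/(4Dt)), with n_e·A the pore (flow) area.
Plume center vt = 0.11 × 8.7 = 0.957 m, so the well at 2.0 m is 1.043 m downgradient of the peak.
√(4πDt) = 2.038 m, giving peak height M/(n_e·A·√(4πDt)) = 43/(0.42 × 20 × 2.038) = 2.512 kg/m³.
(x−vt)²/(4Dt) = (1.043)²/(4 × 0.038 × 8.7) = 0.8226; exp(−0.8226) = 0.4393.
C = 2.512 × 0.4393 = 1.10 kg/m³.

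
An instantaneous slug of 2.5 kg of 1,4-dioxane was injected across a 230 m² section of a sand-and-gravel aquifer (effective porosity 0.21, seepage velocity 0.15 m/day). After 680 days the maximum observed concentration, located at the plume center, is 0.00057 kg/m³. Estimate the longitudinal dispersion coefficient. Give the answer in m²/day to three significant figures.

At the plume center C_max = M/(n_e·A·√(4πDt)), so D = M²/(4πt·(n_e·A·C_max)²).
n_e·A·C_max = 0.21 × 230 × 0.00057 = 0.02753 kg/m.
D = 2.5²/(4π × 680 × 0.02753²) = 0.965 m²/day.

0.965 m²/day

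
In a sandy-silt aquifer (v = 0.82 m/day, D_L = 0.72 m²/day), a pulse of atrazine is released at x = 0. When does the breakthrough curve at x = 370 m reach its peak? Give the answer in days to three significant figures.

450 days

For the 1D instantaneous-source solution, setting ∂C/∂t = 0 at fixed x gives v²t² + 2Dt − x² = 0, so t = (√(D² + v²x²) − D)/v².
√(D² + v²x²) = √(0.72² + 0.82² × 370²) = 303.4; v² = 0.6724.
t = (303.4 − 0.72)/0.6724 = 450 days (vs. the pure-advection estimate x/v = 451 d).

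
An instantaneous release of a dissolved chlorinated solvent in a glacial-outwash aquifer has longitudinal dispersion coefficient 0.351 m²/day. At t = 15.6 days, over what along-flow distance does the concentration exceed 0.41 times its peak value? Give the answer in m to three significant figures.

8.84 m

The plume is Gaussian with σ = √(2Dt) = √(2 × 0.351 × 15.6) = 3.309 m.
C/C_peak = exp(−Δx²/(2σ²)) = 0.41 ⇒ Δx = σ·√(−2 ln 0.41) = 3.309 × 1.335 = 4.418 m.
Width = 2Δx = 8.84 m.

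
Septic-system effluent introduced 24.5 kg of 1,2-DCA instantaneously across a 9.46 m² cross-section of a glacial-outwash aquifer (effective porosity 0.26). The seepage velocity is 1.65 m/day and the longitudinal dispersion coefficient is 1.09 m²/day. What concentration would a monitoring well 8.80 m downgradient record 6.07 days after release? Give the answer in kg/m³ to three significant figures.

1.03 kg/m³

For an instantaneous plane source, C(x,t) = M/(n_e·A·√(4πDt)) · exp(−(x−vt)²/(4Dt)), with n_e·A the pore (flow) area.
Plume center vt = 1.65 × 6.07 = 10.0155 m, so the well at 8.80 m is 1.2155 m upgradient of the peak.
√(4πDt) = 9.118 m, giving peak height M/(n_e·A·√(4πDt)) = 24.5/(0.26 × 9.46 × 9.118) = 1.092 kg/m³.
(x−vt)²/(4Dt) = (-1.2155)²/(4 × 1.09 × 6.07) = 0.05583; exp(−0.05583) = 0.9457.
C = 1.092 × 0.9457 = 1.03 kg/m³.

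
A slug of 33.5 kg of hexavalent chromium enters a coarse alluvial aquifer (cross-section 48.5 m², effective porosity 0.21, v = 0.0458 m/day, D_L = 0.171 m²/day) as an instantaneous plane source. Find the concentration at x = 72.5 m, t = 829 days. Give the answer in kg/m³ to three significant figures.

0.00951 kg/m³

For an instantaneous plane source, C(x,t) = M/(n_e·A·√(4πDt)) · exp(−(x−vt)²/(4Dt)), with n_e·A the pore (flow) area.
Plume center vt = 0.0458 × 829 = 37.9682 m, so the well at 72.5 m is 34.5318 m downgradient of the peak.
√(4πDt) = 42.21 m, giving peak height M/(n_e·A·√(4πDt)) = 33.5/(0.21 × 48.5 × 42.21) = 0.07792 kg/m³.
(x−vt)²/(4Dt) = (34.5318)²/(4 × 0.171 × 829) = 2.103; exp(−2.103) = 0.1221.
C = 0.07792 × 0.1221 = 0.00951 kg/m³.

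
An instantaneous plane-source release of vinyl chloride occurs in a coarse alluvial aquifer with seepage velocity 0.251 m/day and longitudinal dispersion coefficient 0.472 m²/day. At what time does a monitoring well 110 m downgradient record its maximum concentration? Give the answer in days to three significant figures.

For the 1D instantaneous-source solution, setting ∂C/∂t = 0 at fixed x gives v²t² + 2Dt − x² = 0, so t = (√(D² + v²x²) − D)/v².
√(D² + v²x²) = √(0.472² + 0.251² × 110²) = 27.61; v² = 0.063001.
t = (27.61 − 0.472)/0.063001 = 431 days (vs. the pure-advection estimate x/v = 438 d).

431 days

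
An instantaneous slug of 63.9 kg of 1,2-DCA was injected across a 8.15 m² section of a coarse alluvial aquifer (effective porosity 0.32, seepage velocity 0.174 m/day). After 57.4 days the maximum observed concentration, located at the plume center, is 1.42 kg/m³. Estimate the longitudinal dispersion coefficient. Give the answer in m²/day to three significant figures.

At the plume center C_max = M/(n_e·A·√(4πDt)), so D = M²/(4πt·(n_e·A·C_max)²).
n_e·A·C_max = 0.32 × 8.15 × 1.42 = 3.703 kg/m.
D = 63.9²/(4π × 57.4 × 3.703²) = 0.413 m²/day.

0.413 m²/day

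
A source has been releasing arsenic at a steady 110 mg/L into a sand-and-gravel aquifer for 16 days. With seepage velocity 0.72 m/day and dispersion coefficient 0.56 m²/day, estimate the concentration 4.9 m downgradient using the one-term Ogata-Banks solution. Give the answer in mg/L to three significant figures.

For a continuous step input, C/C₀ ≈ ½·erfc((x−vt)/(2√(Dt))).
vt = 0.72 × 16 = 11.52 m and 2√(Dt) = 2√(0.56 × 16) = 5.987 m.
Argument (x−vt)/(2√(Dt)) = (4.9 − 11.52)/5.987 = -1.106; ½·erfc(-1.106) = 0.9411.
C = 110 × 0.9411 = 104 mg/L.

104 mg/L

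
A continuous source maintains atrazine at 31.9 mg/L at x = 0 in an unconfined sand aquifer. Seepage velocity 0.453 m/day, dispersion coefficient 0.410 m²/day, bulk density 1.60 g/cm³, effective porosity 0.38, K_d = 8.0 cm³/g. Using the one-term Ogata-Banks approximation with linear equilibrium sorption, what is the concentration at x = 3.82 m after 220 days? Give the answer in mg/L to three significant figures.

Retardation factor R = 1 + ρ_b·K_d/n = 1 + 1.60 × 8.0/0.38 = 34.68.
Sorption retards both mechanisms: v_R = v/R = 0.01306 m/day, D_R = D/R = 0.01182 m²/day.
v_R·t = 0.01306 × 220 = 2.8732 m; 2√(D_R t) = 3.225 m; argument = (3.82 − 2.8732)/3.225 = 0.2936.
C = C₀ × ½·erfc(0.2936) = 31.9 × 0.3390 = 10.8 mg/L.

10.8 mg/L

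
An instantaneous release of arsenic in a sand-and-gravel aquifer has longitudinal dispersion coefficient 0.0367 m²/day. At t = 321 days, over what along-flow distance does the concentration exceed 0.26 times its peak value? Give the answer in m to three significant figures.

15.9 m

The plume is Gaussian with σ = √(2Dt) = √(2 × 0.0367 × 321) = 4.854 m.
C/C_peak = exp(−Δx²/(2σ²)) = 0.26 ⇒ Δx = σ·√(−2 ln 0.26) = 4.854 × 1.641 = 7.965 m.
Width = 2Δx = 15.9 m.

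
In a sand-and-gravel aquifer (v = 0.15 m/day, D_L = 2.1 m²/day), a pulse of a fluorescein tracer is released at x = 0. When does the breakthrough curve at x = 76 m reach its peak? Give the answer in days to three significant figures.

For the 1D instantaneous-source solution, setting ∂C/∂t = 0 at fixed x gives v²t² + 2Dt − x² = 0, so t = (√(D² + v²x²) − D)/v².
√(D² + v²x²) = √(2.1² + 0.15² × 76²) = 11.59; v² = 0.0225.
t = (11.59 − 2.1)/0.0225 = 422 days (vs. the pure-advection estimate x/v = 507 d).

422 days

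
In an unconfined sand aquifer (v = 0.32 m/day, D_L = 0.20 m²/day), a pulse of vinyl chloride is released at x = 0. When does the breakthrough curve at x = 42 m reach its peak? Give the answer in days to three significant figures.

129 days

For the 1D instantaneous-source solution, setting ∂C/∂t = 0 at fixed x gives v²t² + 2Dt − x² = 0, so t = (√(D² + v²x²) − D)/v².
√(D² + v²x²) = √(0.20² + 0.32² × 42²) = 13.44; v² = 0.1024.
t = (13.44 − 0.20)/0.1024 = 129 days (vs. the pure-advection estimate x/v = 131 d).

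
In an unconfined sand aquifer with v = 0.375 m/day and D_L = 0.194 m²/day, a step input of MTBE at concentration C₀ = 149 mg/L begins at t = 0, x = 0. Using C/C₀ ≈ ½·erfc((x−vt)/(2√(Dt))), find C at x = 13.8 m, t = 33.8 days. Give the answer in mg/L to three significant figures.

56.3 mg/L

For a continuous step input, C/C₀ ≈ ½·erfc((x−vt)/(2√(Dt))).
vt = 0.375 × 33.8 = 12.675 m and 2√(Dt) = 2√(0.194 × 33.8) = 5.121 m.
Argument (x−vt)/(2√(Dt)) = (13.8 − 12.675)/5.121 = 0.2197; ½·erfc(0.2197) = 0.3780.
C = 149 × 0.3780 = 56.3 mg/L.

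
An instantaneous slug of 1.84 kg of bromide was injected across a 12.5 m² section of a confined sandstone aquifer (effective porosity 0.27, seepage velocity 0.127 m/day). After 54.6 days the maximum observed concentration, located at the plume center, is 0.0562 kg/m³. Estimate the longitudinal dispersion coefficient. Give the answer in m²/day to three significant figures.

0.137 m²/day

At the plume center C_max = M/(n_e·A·√(4πDt)), so D = M²/(4πt·(n_e·A·C_max)²).
n_e·A·C_max = 0.27 × 12.5 × 0.0562 = 0.1897 kg/m.
D = 1.84²/(4π × 54.6 × 0.1897²) = 0.137 m²/day.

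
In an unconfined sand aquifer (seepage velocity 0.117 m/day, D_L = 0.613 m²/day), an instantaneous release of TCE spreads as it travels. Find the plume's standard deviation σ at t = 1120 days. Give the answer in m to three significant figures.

Dispersive spreading gives a Gaussian with σ² = 2Dt; advection only shifts the center.
σ = √(2 × 0.613 × 1120) = 37.1 m.

37.1 m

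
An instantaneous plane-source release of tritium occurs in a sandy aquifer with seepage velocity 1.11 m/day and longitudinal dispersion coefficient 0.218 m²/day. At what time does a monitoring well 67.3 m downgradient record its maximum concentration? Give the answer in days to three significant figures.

60.5 days

For the 1D instantaneous-source solution, setting ∂C/∂t = 0 at fixed x gives v²t² + 2Dt − x² = 0, so t = (√(D² + v²x²) − D)/v².
√(D² + v²x²) = √(0.218² + 1.11² × 67.3²) = 74.70; v² = 1.2321.
t = (74.70 − 0.218)/1.2321 = 60.5 days (vs. the pure-advection estimate x/v = 60.6 d).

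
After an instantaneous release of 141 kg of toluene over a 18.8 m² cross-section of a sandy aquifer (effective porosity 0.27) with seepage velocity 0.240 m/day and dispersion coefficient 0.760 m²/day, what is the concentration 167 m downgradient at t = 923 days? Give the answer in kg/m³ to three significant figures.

For an instantaneous plane source, C(x,t) = M/(n_e·A·√(4πDt)) · exp(−(x−vt)²/(4Dt)), with n_e·A the pore (flow) area.
Plume center vt = 0.240 × 923 = 221.52 m, so the well at 167 m is 54.52 m upgradient of the peak.
√(4πDt) = 93.89 m, giving peak height M/(n_e·A·√(4πDt)) = 141/(0.27 × 18.8 × 93.89) = 0.2959 kg/m³.
(x−vt)²/(4Dt) = (-54.52)²/(4 × 0.760 × 923) = 1.059; exp(−1.059) = 0.3468.
C = 0.2959 × 0.3468 = 0.103 kg/m³.

0.103 kg/m³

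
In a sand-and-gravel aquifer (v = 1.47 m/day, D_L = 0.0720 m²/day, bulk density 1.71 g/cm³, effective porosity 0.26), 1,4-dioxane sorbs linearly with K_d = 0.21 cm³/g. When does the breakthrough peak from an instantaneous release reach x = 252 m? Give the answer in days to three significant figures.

408 days

Retardation factor R = 1 + ρ_b·K_d/n = 1 + 1.71 × 0.21/0.26 = 2.381.
Sorption retards both mechanisms: v_R = v/R = 0.6174 m/day, D_R = D/R = 0.03024 m²/day.
Peak time from v_R²t² + 2D_R t − x² = 0: t = (√(D_R² + v_R²x²) − D_R)/v_R².
√(D_R² + v_R²x²) = √(0.03024² + 0.6174² × 252²) = 155.6; v_R² = 0.3812.
t = (155.6 − 0.03024)/0.3812 = 408 days.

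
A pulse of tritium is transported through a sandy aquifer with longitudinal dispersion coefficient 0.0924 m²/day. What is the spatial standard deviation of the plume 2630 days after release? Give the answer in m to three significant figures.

22.0 m

Dispersive spreading gives a Gaussian with σ² = 2Dt; advection only shifts the center.
σ = √(2 × 0.0924 × 2630) = 22.0 m.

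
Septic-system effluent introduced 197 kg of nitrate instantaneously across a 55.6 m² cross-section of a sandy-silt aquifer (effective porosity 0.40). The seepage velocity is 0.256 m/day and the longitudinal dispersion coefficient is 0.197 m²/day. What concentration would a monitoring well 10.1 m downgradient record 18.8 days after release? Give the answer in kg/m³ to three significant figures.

For an instantaneous plane source, C(x,t) = M/(n_e·A·√(4πDt)) · exp(−(x−vt)²/(4Dt)), with n_e·A the pore (flow) area.
Plume center vt = 0.256 × 18.8 = 4.8128 m, so the well at 10.1 m is 5.2872 m downgradient of the peak.
√(4πDt) = 6.822 m, giving peak height M/(n_e·A·√(4πDt)) = 197/(0.40 × 55.6 × 6.822) = 1.298 kg/m³.
(x−vt)²/(4Dt) = (5.2872)²/(4 × 0.197 × 18.8) = 1.887; exp(−1.887) = 0.1515.
C = 1.298 × 0.1515 = 0.197 kg/m³.

0.197 kg/m³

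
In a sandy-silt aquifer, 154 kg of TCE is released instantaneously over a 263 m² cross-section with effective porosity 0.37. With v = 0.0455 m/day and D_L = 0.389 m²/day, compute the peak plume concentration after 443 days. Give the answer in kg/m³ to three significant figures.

The peak of an instantaneous 1D plume sits at x = vt; there the Gaussian factor is 1 and C_max = M/(n_e·A·√(4πDt)), where n_e·A is the pore area the mass is dissolved in.
√(4πDt) = √(4π × 0.389 × 443) = 46.54 m, so C_max = 154/(0.37 × 263 × 46.54) = 0.0340 kg/m³.

0.0340 kg/m³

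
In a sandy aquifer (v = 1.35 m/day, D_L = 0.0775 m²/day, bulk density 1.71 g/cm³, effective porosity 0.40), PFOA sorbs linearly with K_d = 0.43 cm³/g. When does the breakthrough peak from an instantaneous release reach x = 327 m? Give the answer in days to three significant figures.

Retardation factor R = 1 + ρ_b·K_d/n = 1 + 1.71 × 0.43/0.40 = 2.838.
Sorption retards both mechanisms: v_R = v/R = 0.4757 m/day, D_R = D/R = 0.02731 m²/day.
Peak time from v_R²t² + 2D_R t − x² = 0: t = (√(D_R² + v_R²x²) − D_R)/v_R².
√(D_R² + v_R²x²) = √(0.02731² + 0.4757² × 327²) = 155.6; v_R² = 0.2263.
t = (155.6 − 0.02731)/0.2263 = 687 days.

687 days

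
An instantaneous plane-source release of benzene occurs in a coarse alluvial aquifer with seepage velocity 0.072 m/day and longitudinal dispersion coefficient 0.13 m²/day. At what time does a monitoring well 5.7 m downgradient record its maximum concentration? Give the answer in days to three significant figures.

For the 1D instantaneous-source solution, setting ∂C/∂t = 0 at fixed x gives v²t² + 2Dt − x² = 0, so t = (√(D² + v²x²) − D)/v².
√(D² + v²x²) = √(0.13² + 0.072² × 5.7²) = 0.4305; v² = 0.005184.
t = (0.4305 − 0.13)/0.005184 = 58.0 days (vs. the pure-advection estimate x/v = 79.2 d).

58.0 days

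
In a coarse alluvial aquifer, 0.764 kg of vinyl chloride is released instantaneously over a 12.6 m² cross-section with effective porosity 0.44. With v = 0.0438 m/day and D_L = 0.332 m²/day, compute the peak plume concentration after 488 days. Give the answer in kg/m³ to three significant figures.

0.00305 kg/m³

The peak of an instantaneous 1D plume sits at x = vt; there the Gaussian factor is 1 and C_max = M/(n_e·A·√(4πDt)), where n_e·A is the pore area the mass is dissolved in.
√(4πDt) = √(4π × 0.332 × 488) = 45.12 m, so C_max = 0.764/(0.44 × 12.6 × 45.12) = 0.00305 kg/m³.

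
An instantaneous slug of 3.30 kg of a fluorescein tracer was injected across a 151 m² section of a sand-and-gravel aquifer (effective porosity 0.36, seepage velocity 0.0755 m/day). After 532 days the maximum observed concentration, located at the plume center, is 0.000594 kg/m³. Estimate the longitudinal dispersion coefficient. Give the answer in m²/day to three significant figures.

At the plume center C_max = M/(n_e·A·√(4πDt)), so D = M²/(4πt·(n_e·A·C_max)²).
n_e·A·C_max = 0.36 × 151 × 0.000594 = 0.03229 kg/m.
D = 3.30²/(4π × 532 × 0.03229²) = 1.56 m²/day.

1.56 m²/day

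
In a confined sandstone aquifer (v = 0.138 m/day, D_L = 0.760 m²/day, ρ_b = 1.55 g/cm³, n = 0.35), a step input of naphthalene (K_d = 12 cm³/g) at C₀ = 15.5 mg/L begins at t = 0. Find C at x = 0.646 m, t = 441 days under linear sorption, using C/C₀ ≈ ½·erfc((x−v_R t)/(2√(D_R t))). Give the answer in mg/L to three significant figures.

Retardation factor R = 1 + ρ_b·K_d/n = 1 + 1.55 × 12/0.35 = 54.14.
Sorption retards both mechanisms: v_R = v/R = 0.002549 m/day, D_R = D/R = 0.01404 m²/day.
v_R·t = 0.002549 × 441 = 1.124109 m; 2√(D_R t) = 4.977 m; argument = (0.646 − 1.124109)/4.977 = -0.09606.
C = C₀ × ½·erfc(-0.09606) = 15.5 × 0.5540 = 8.59 mg/L.

8.59 mg/L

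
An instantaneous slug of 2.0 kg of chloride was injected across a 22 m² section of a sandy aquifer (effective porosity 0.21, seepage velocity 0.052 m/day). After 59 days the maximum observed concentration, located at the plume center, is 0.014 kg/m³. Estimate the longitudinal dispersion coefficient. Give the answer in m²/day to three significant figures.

1.29 m²/day

At the plume center C_max = M/(n_e·A·√(4πDt)), so D = M²/(4πt·(n_e·A·C_max)²).
n_e·A·C_max = 0.21 × 22 × 0.014 = 0.06468 kg/m.
D = 2.0²/(4π × 59 × 0.06468²) = 1.29 m²/day.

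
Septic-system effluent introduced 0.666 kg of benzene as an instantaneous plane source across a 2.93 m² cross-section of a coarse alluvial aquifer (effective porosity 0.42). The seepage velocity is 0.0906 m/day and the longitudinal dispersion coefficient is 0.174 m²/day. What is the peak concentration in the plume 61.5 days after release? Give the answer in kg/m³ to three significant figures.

The peak of an instantaneous 1D plume sits at x = vt; there the Gaussian factor is 1 and C_max = M/(n_e·A·√(4πDt)), where n_e·A is the pore area the mass is dissolved in.
√(4πDt) = √(4π × 0.174 × 61.5) = 11.60 m, so C_max = 0.666/(0.42 × 2.93 × 11.60) = 0.0467 kg/m³.

0.0467 kg/m³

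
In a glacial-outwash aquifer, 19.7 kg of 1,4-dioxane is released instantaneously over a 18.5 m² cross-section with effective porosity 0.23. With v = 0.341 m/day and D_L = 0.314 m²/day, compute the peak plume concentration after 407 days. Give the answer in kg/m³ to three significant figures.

The peak of an instantaneous 1D plume sits at x = vt; there the Gaussian factor is 1 and C_max = M/(n_e·A·√(4πDt)), where n_e·A is the pore area the mass is dissolved in.
√(4πDt) = √(4π × 0.314 × 407) = 40.07 m, so C_max = 19.7/(0.23 × 18.5 × 40.07) = 0.116 kg/m³.

0.116 kg/m³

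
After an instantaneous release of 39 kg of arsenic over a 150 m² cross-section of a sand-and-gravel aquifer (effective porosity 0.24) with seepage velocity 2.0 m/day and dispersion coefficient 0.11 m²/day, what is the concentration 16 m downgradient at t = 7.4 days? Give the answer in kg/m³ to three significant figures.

0.218 kg/m³

For an instantaneous plane source, C(x,t) = M/(n_e·A·√(4πDt)) · exp(−(x−vt)²/(4Dt)), with n_e·A the pore (flow) area.
Plume center vt = 2.0 × 7.4 = 14.8 m, so the well at 16 m is 1.2 m downgradient of the peak.
√(4πDt) = 3.198 m, giving peak height M/(n_e·A·√(4πDt)) = 39/(0.24 × 150 × 3.198) = 0.3388 kg/m³.
(x−vt)²/(4Dt) = (1.2)²/(4 × 0.11 × 7.4) = 0.4423; exp(−0.4423) = 0.6426.
C = 0.3388 × 0.6426 = 0.218 kg/m³.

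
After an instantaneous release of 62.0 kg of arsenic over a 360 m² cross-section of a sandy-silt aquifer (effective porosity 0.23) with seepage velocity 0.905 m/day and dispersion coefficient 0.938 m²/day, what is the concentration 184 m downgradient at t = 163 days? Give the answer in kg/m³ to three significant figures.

0.00194 kg/m³

For an instantaneous plane source, C(x,t) = M/(n_e·A·√(4πDt)) · exp(−(x−vt)²/(4Dt)), with n_e·A the pore (flow) area.
Plume center vt = 0.905 × 163 = 147.515 m, so the well at 184 m is 36.485 m downgradient of the peak.
√(4πDt) = 43.83 m, giving peak height M/(n_e·A·√(4πDt)) = 62.0/(0.23 × 360 × 43.83) = 0.01708 kg/m³.
(x−vt)²/(4Dt) = (36.485)²/(4 × 0.938 × 163) = 2.177; exp(−2.177) = 0.1134.
C = 0.01708 × 0.1134 = 0.00194 kg/m³.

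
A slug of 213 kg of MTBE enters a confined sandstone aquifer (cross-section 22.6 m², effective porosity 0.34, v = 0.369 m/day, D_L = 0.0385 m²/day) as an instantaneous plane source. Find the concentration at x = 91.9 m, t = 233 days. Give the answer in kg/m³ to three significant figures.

For an instantaneous plane source, C(x,t) = M/(n_e·A·√(4πDt)) · exp(−(x−vt)²/(4Dt)), with n_e·A the pore (flow) area.
Plume center vt = 0.369 × 233 = 85.977 m, so the well at 91.9 m is 5.923 m downgradient of the peak.
√(4πDt) = 10.62 m, giving peak height M/(n_e·A·√(4πDt)) = 213/(0.34 × 22.6 × 10.62) = 2.610 kg/m³.
(x−vt)²/(4Dt) = (5.923)²/(4 × 0.0385 × 233) = 0.9777; exp(−0.9777) = 0.3762.
C = 2.610 × 0.3762 = 0.982 kg/m³.

0.982 kg/m³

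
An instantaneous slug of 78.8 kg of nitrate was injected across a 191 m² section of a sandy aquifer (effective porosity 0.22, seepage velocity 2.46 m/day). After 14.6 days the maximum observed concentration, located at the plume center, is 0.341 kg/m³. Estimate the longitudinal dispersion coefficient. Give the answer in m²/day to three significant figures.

At the plume center C_max = M/(n_e·A·√(4πDt)), so D = M²/(4πt·(n_e·A·C_max)²).
n_e·A·C_max = 0.22 × 191 × 0.341 = 14.33 kg/m.
D = 78.8²/(4π × 14.6 × 14.33²) = 0.165 m²/day.

0.165 m²/day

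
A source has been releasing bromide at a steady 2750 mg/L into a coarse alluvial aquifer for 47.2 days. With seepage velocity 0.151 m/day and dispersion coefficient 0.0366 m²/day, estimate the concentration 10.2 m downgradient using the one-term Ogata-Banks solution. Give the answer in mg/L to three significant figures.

135 mg/L

For a continuous step input, C/C₀ ≈ ½·erfc((x−vt)/(2√(Dt))).
vt = 0.151 × 47.2 = 7.1272 m and 2√(Dt) = 2√(0.0366 × 47.2) = 2.629 m.
Argument (x−vt)/(2√(Dt)) = (10.2 − 7.1272)/2.629 = 1.169; ½·erfc(1.169) = 0.04914.
C = 2750 × 0.04914 = 135 mg/L.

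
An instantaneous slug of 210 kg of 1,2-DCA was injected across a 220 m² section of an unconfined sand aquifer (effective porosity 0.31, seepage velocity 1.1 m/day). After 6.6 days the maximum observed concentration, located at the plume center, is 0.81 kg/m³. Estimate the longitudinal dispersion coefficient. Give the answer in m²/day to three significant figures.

At the plume center C_max = M/(n_e·A·√(4πDt)), so D = M²/(4πt·(n_e·A·C_max)²).
n_e·A·C_max = 0.31 × 220 × 0.81 = 55.24 kg/m.
D = 210²/(4π × 6.6 × 55.24²) = 0.174 m²/day.

0.174 m²/day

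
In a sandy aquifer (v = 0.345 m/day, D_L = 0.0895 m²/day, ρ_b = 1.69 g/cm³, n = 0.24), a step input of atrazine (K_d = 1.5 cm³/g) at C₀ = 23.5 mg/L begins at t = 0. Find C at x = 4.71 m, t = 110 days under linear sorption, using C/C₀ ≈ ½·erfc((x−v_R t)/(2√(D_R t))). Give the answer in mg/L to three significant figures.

3.22 mg/L

Retardation factor R = 1 + ρ_b·K_d/n = 1 + 1.69 × 1.5/0.24 = 11.56.
Sorption retards both mechanisms: v_R = v/R = 0.02984 m/day, D_R = D/R = 0.007742 m²/day.
v_R·t = 0.02984 × 110 = 3.2824 m; 2√(D_R t) = 1.846 m; argument = (4.71 − 3.2824)/1.846 = 0.7733.
C = C₀ × ½·erfc(0.7733) = 23.5 × 0.1371 = 3.22 mg/L.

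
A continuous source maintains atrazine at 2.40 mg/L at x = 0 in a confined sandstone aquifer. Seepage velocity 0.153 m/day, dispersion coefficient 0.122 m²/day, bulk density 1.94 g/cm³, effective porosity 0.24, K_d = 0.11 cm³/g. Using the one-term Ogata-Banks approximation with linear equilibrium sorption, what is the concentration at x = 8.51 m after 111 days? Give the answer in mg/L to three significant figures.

1.32 mg/L

Retardation factor R = 1 + ρ_b·K_d/n = 1 + 1.94 × 0.11/0.24 = 1.889.
Sorption retards both mechanisms: v_R = v/R = 0.08100 m/day, D_R = D/R = 0.06458 m²/day.
v_R·t = 0.08100 × 111 = 8.991 m; 2√(D_R t) = 5.355 m; argument = (8.51 − 8.991)/5.355 = -0.08982.
C = C₀ × ½·erfc(-0.08982) = 2.40 × 0.5505 = 1.32 mg/L.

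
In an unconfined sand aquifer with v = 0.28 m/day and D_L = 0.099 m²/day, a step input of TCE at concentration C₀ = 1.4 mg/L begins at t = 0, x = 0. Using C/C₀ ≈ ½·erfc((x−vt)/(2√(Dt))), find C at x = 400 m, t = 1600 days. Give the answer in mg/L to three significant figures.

1.40 mg/L

For a continuous step input, C/C₀ ≈ ½·erfc((x−vt)/(2√(Dt))).
vt = 0.28 × 1600 = 448 m and 2√(Dt) = 2√(0.099 × 1600) = 25.17 m.
Argument (x−vt)/(2√(Dt)) = (400 − 448)/25.17 = -1.907; ½·erfc(-1.907) = 0.9965.
C = 1.4 × 0.9965 = 1.40 mg/L.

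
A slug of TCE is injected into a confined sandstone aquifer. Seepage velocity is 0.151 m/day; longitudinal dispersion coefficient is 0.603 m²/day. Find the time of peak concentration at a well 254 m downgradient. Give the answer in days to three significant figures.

For the 1D instantaneous-source solution, setting ∂C/∂t = 0 at fixed x gives v²t² + 2Dt − x² = 0, so t = (√(D² + v²x²) − D)/v².
√(D² + v²x²) = √(0.603² + 0.151² × 254²) = 38.36; v² = 0.022801.
t = (38.36 − 0.603)/0.022801 = 1660 days (vs. the pure-advection estimate x/v = 1680 d).

1660 days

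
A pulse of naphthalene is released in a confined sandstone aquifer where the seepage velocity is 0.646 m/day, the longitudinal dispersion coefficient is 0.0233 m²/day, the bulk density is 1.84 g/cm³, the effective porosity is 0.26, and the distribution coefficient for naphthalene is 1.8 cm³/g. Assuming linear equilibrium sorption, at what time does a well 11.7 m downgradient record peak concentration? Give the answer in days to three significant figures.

Retardation factor R = 1 + ρ_b·K_d/n = 1 + 1.84 × 1.8/0.26 = 13.74.
Sorption retards both mechanisms: v_R = v/R = 0.04702 m/day, D_R = D/R = 0.001696 m²/day.
Peak time from v_R²t² + 2D_R t − x² = 0: t = (√(D_R² + v_R²x²) − D_R)/v_R².
√(D_R² + v_R²x²) = √(0.001696² + 0.04702² × 11.7²) = 0.5501; v_R² = 0.002211.
t = (0.5501 − 0.001696)/0.002211 = 248 days.

248 days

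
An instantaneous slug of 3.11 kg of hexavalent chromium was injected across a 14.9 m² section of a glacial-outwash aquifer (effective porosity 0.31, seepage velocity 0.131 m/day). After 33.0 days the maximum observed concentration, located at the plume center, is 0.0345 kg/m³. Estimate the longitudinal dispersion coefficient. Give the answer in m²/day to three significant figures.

At the plume center C_max = M/(n_e·A·√(4πDt)), so D = M²/(4πt·(n_e·A·C_max)²).
n_e·A·C_max = 0.31 × 14.9 × 0.0345 = 0.1594 kg/m.
D = 3.11²/(4π × 33.0 × 0.1594²) = 0.918 m²/day.

0.918 m²/day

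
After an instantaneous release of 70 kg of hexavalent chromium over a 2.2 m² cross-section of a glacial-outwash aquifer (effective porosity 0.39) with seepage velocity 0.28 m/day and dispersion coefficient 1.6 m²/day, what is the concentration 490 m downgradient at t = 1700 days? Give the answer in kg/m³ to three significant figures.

0.433 kg/m³

For an instantaneous plane source, C(x,t) = M/(n_e·A·√(4πDt)) · exp(−(x−vt)²/(4Dt)), with n_e·A the pore (flow) area.
Plume center vt = 0.28 × 1700 = 476 m, so the well at 490 m is 14 m downgradient of the peak.
√(4πDt) = 184.9 m, giving peak height M/(n_e·A·√(4πDt)) = 70/(0.39 × 2.2 × 184.9) = 0.4412 kg/m³.
(x−vt)²/(4Dt) = (14)²/(4 × 1.6 × 1700) = 0.01801; exp(−0.01801) = 0.9822.
C = 0.4412 × 0.9822 = 0.433 kg/m³.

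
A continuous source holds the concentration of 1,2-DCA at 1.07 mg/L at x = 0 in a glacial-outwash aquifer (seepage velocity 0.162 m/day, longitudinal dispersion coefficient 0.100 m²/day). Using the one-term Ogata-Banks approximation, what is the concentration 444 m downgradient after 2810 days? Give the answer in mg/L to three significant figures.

For a continuous step input, C/C₀ ≈ ½·erfc((x−vt)/(2√(Dt))).
vt = 0.162 × 2810 = 455.22 m and 2√(Dt) = 2√(0.100 × 2810) = 33.53 m.
Argument (x−vt)/(2√(Dt)) = (444 − 455.22)/33.53 = -0.3346; ½·erfc(-0.3346) = 0.6820.
C = 1.07 × 0.6820 = 0.730 mg/L.

0.730 mg/L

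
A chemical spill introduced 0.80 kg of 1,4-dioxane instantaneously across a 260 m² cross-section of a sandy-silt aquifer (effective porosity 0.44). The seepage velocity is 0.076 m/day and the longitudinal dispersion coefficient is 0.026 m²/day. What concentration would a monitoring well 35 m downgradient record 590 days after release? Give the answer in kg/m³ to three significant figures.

0.000104 kg/m³

For an instantaneous plane source, C(x,t) = M/(n_e·A·√(4πDt)) · exp(−(x−vt)²/(4Dt)), with n_e·A the pore (flow) area.
Plume center vt = 0.076 × 590 = 44.84 m, so the well at 35 m is 9.84 m upgradient of the peak.
√(4πDt) = 13.88 m, giving peak height M/(n_e·A·√(4πDt)) = 0.80/(0.44 × 260 × 13.88) = 0.0005038 kg/m³.
(x−vt)²/(4Dt) = (-9.84)²/(4 × 0.026 × 590) = 1.578; exp(−1.578) = 0.2064.
C = 0.0005038 × 0.2064 = 0.000104 kg/m³.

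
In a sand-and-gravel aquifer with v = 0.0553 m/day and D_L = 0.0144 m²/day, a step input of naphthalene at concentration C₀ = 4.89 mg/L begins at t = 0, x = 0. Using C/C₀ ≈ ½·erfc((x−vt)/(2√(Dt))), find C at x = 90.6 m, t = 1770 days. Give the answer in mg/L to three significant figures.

4.14 mg/L

For a continuous step input, C/C₀ ≈ ½·erfc((x−vt)/(2√(Dt))).
vt = 0.0553 × 1770 = 97.881 m and 2√(Dt) = 2√(0.0144 × 1770) = 10.10 m.
Argument (x−vt)/(2√(Dt)) = (90.6 − 97.881)/10.10 = -0.7209; ½·erfc(-0.7209) = 0.8460.
C = 4.89 × 0.8460 = 4.14 mg/L.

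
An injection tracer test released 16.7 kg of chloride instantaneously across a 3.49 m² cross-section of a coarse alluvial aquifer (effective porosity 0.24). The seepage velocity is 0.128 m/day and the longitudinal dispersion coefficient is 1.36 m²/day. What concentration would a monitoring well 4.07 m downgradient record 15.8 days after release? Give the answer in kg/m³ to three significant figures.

1.16 kg/m³

For an instantaneous plane source, C(x,t) = M/(n_e·A·√(4πDt)) · exp(−(x−vt)²/(4Dt)), with n_e·A the pore (flow) area.
Plume center vt = 0.128 × 15.8 = 2.0224 m, so the well at 4.07 m is 2.0476 m downgradient of the peak.
√(4πDt) = 16.43 m, giving peak height M/(n_e·A·√(4πDt)) = 16.7/(0.24 × 3.49 × 16.43) = 1.214 kg/m³.
(x−vt)²/(4Dt) = (2.0476)²/(4 × 1.36 × 15.8) = 0.04878; exp(−0.04878) = 0.9524.
C = 1.214 × 0.9524 = 1.16 kg/m³.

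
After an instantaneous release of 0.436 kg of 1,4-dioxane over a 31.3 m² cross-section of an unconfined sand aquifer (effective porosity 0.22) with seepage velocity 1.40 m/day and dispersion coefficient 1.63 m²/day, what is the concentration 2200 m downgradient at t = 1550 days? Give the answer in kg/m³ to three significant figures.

0.000325 kg/m³

For an instantaneous plane source, C(x,t) = M/(n_e·A·√(4πDt)) · exp(−(x−vt)²/(4Dt)), with n_e·A the pore (flow) area.
Plume center vt = 1.40 × 1550 = 2170 m, so the well at 2200 m is 30 m downgradient of the peak.
√(4πDt) = 178.2 m, giving peak height M/(n_e·A·√(4πDt)) = 0.436/(0.22 × 31.3 × 178.2) = 0.0003553 kg/m³.
(x−vt)²/(4Dt) = (30)²/(4 × 1.63 × 1550) = 0.08906; exp(−0.08906) = 0.9148.
C = 0.0003553 × 0.9148 = 0.000325 kg/m³.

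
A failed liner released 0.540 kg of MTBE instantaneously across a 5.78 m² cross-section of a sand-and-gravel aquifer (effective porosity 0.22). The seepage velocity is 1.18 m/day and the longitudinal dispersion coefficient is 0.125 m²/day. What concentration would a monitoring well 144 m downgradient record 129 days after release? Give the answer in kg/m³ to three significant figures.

For an instantaneous plane source, C(x,t) = M/(n_e·A·√(4πDt)) · exp(−(x−vt)²/(4Dt)), with n_e·A the pore (flow) area.
Plume center vt = 1.18 × 129 = 152.22 m, so the well at 144 m is 8.22 m upgradient of the peak.
√(4πDt) = 14.23 m, giving peak height M/(n_e·A·√(4πDt)) = 0.540/(0.22 × 5.78 × 14.23) = 0.02984 kg/m³.
(x−vt)²/(4Dt) = (-8.22)²/(4 × 0.125 × 129) = 1.048; exp(−1.048) = 0.3506.
C = 0.02984 × 0.3506 = 0.0105 kg/m³.

0.0105 kg/m³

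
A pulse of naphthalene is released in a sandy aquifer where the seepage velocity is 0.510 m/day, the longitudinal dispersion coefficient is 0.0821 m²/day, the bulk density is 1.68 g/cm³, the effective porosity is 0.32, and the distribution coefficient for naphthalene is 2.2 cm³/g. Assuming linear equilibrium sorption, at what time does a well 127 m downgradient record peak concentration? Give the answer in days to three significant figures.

3120 days

Retardation factor R = 1 + ρ_b·K_d/n = 1 + 1.68 × 2.2/0.32 = 12.55.
Sorption retards both mechanisms: v_R = v/R = 0.04064 m/day, D_R = D/R = 0.006542 m²/day.
Peak time from v_R²t² + 2D_R t − x² = 0: t = (√(D_R² + v_R²x²) − D_R)/v_R².
√(D_R² + v_R²x²) = √(0.006542² + 0.04064² × 127²) = 5.161; v_R² = 0.001652.
t = (5.161 − 0.006542)/0.001652 = 3120 days.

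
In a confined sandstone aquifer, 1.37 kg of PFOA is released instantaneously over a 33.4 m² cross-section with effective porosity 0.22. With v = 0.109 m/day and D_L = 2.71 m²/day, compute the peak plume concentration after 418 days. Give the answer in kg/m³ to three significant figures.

0.00156 kg/m³

The peak of an instantaneous 1D plume sits at x = vt; there the Gaussian factor is 1 and C_max = M/(n_e·A·√(4πDt)), where n_e·A is the pore area the mass is dissolved in.
√(4πDt) = √(4π × 2.71 × 418) = 119.3 m, so C_max = 1.37/(0.22 × 33.4 × 119.3) = 0.00156 kg/m³.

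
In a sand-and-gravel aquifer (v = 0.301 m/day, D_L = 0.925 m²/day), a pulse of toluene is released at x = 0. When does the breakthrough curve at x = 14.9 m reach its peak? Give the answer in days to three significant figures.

For the 1D instantaneous-source solution, setting ∂C/∂t = 0 at fixed x gives v²t² + 2Dt − x² = 0, so t = (√(D² + v²x²) − D)/v².
√(D² + v²x²) = √(0.925² + 0.301² × 14.9²) = 4.579; v² = 0.090601.
t = (4.579 − 0.925)/0.090601 = 40.3 days (vs. the pure-advection estimate x/v = 49.5 d).

40.3 days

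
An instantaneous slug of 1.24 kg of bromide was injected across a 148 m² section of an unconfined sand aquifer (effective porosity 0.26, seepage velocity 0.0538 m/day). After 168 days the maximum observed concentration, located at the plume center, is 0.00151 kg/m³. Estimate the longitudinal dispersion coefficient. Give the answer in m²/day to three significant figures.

0.216 m²/day

At the plume center C_max = M/(n_e·A·√(4πDt)), so D = M²/(4πt·(n_e·A·C_max)²).
n_e·A·C_max = 0.26 × 148 × 0.00151 = 0.05810 kg/m.
D = 1.24²/(4π × 168 × 0.05810²) = 0.216 m²/day.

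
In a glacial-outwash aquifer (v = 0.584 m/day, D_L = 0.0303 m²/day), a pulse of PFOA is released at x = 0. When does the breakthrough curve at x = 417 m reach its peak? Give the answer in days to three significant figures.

714 days

For the 1D instantaneous-source solution, setting ∂C/∂t = 0 at fixed x gives v²t² + 2Dt − x² = 0, so t = (√(D² + v²x²) − D)/v².
√(D² + v²x²) = √(0.0303² + 0.584² × 417²) = 243.5; v² = 0.341056.
t = (243.5 − 0.0303)/0.341056 = 714 days (vs. the pure-advection estimate x/v = 714 d).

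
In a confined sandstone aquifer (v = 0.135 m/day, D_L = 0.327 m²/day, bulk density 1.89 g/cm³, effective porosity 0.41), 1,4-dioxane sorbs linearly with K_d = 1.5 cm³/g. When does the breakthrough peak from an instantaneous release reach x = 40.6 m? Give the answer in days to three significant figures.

2240 days

Retardation factor R = 1 + ρ_b·K_d/n = 1 + 1.89 × 1.5/0.41 = 7.915.
Sorption retards both mechanisms: v_R = v/R = 0.01706 m/day, D_R = D/R = 0.04131 m²/day.
Peak time from v_R²t² + 2D_R t − x² = 0: t = (√(D_R² + v_R²x²) − D_R)/v_R².
√(D_R² + v_R²x²) = √(0.04131² + 0.01706² × 40.6²) = 0.6939; v_R² = 0.0002910.
t = (0.6939 − 0.04131)/0.0002910 = 2240 days.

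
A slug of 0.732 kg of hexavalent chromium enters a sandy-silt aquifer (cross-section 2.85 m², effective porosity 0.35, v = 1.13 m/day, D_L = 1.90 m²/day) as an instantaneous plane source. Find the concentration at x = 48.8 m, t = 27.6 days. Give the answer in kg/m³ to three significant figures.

0.00652 kg/m³

For an instantaneous plane source, C(x,t) = M/(n_e·A·√(4πDt)) · exp(−(x−vt)²/(4Dt)), with n_e·A the pore (flow) area.
Plume center vt = 1.13 × 27.6 = 31.188 m, so the well at 48.8 m is 17.612 m downgradient of the peak.
√(4πDt) = 25.67 m, giving peak height M/(n_e·A·√(4πDt)) = 0.732/(0.35 × 2.85 × 25.67) = 0.02859 kg/m³.
(x−vt)²/(4Dt) = (17.612)²/(4 × 1.90 × 27.6) = 1.479; exp(−1.479) = 0.2279.
C = 0.02859 × 0.2279 = 0.00652 kg/m³.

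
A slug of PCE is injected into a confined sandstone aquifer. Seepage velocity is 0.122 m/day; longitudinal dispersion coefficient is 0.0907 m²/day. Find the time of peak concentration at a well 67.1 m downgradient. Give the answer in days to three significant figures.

544 days

For the 1D instantaneous-source solution, setting ∂C/∂t = 0 at fixed x gives v²t² + 2Dt − x² = 0, so t = (√(D² + v²x²) − D)/v².
√(D² + v²x²) = √(0.0907² + 0.122² × 67.1²) = 8.187; v² = 0.014884.
t = (8.187 − 0.0907)/0.014884 = 544 days (vs. the pure-advection estimate x/v = 550 d).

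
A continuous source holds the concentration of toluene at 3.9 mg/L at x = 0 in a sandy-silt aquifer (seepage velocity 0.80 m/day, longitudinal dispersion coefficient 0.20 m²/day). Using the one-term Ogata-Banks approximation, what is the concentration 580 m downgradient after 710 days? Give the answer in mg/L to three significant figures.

0.929 mg/L

For a continuous step input, C/C₀ ≈ ½·erfc((x−vt)/(2√(Dt))).
vt = 0.80 × 710 = 568 m and 2√(Dt) = 2√(0.20 × 710) = 23.83 m.
Argument (x−vt)/(2√(Dt)) = (580 − 568)/23.83 = 0.5036; ½·erfc(0.5036) = 0.2382.
C = 3.9 × 0.2382 = 0.929 mg/L.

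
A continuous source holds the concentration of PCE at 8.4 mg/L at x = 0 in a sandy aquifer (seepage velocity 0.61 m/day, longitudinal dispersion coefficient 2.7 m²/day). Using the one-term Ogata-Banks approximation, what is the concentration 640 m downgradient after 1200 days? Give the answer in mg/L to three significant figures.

7.34 mg/L

For a continuous step input, C/C₀ ≈ ½·erfc((x−vt)/(2√(Dt))).
vt = 0.61 × 1200 = 732 m and 2√(Dt) = 2√(2.7 × 1200) = 113.8 m.
Argument (x−vt)/(2√(Dt)) = (640 − 732)/113.8 = -0.8084; ½·erfc(-0.8084) = 0.8735.
C = 8.4 × 0.8735 = 7.34 mg/L.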